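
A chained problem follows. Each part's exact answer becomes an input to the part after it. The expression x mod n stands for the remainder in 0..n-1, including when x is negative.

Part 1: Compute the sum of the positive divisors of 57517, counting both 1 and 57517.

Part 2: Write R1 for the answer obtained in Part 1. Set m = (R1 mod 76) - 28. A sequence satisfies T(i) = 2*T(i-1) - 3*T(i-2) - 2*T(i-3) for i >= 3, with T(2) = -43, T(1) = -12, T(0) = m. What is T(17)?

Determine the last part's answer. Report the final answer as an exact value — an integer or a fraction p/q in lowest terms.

Part 1: 57517 = 113 * 509; sigma = (1 + 113) * (1 + 509) = 114 * 510 = 58140; answer 58140
Part 2: R1 = 58140; m = -28; T(3) = 2*(-43) - 3*(-12) - 2*(-28) = 6; iterating: T(3)=6, T(4)=165, T(5)=398, T(6)=289, T(7)=-946, T(8)=-3555, T(9)=-4850, T(10)=2857, T(11)=27374, T(12)=55877, T(13)=23918, T(14)=-174543, T(15)=-532594, T(16)=-589395, T(17)=768078; answer 768078

768078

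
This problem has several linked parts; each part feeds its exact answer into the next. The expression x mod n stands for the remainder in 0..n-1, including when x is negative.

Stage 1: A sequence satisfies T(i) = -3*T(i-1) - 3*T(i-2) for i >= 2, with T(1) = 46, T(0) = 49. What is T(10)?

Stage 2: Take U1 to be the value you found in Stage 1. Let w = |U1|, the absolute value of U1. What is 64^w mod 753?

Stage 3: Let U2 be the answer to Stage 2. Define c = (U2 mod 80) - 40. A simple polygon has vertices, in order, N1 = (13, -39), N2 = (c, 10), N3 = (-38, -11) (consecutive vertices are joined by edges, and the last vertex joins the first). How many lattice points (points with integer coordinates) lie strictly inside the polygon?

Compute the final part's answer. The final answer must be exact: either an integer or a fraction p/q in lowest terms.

Stage 1: T(2) = -3*(46) - 3*(49) = -285; iterating: T(2)=-285, T(3)=717, T(4)=-1296, T(5)=1737, T(6)=-1323, T(7)=-1242, T(8)=7695, T(9)=-19359, T(10)=34992; answer 34992
Stage 2: U1 = 34992; w = 34992; squarings mod 753: 64^1=64, 64^2=331, 64^4=376, 64^8=565, 64^16=706, 64^32=703, 64^64=241, 64^128=100, 64^256=211, 64^512=94, 64^1024=553, 64^2048=91, 64^4096=751, 64^8192=4, 64^16384=16, 64^32768=256; 64^34992 = 64^16 * 64^32 * 64^128 * 64^2048 * 64^32768 = 4 (mod 753); answer 4
Stage 3: U2 = 4; c = -36; cross terms: (13*10 - -36*-39)=-1274, (-36*-11 - -38*10)=776, (-38*-39 - 13*-11)=1625; twice the area = |1127| = 1127; area = 1127/2; boundary points = 49 + 1 + 1 = 51; strictly interior points = area - boundary/2 + 1 = 539; answer 539

539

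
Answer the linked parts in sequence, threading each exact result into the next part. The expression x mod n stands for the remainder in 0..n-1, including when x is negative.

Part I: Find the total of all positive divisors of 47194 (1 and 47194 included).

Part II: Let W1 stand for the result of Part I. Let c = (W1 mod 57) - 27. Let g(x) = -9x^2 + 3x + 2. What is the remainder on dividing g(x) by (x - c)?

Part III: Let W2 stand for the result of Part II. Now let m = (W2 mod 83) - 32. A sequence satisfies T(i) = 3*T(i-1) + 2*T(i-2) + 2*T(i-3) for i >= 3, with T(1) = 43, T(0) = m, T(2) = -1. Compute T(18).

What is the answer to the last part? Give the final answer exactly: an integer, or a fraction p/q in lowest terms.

34230763307

Part I: 47194 = 2 * 7 * 3371; sigma = (1 + 2) * (1 + 7) * (1 + 3371) = 3 * 8 * 3372 = 80928; answer 80928
Part II: W1 = 80928; c = 18; remainder = value at the root: -9*(18)^2 + 3*(18)^1 + 2 = (-2916) + (54) + (2) = -2860; answer -2860
Part III: W2 = -2860; m = 13; T(3) = 3*(-1) + 2*(43) + 2*(13) = 109; iterating: T(3)=109, T(4)=411, T(5)=1449, T(6)=5387, T(7)=19881, T(8)=73315, T(9)=270481, T(10)=997835, T(11)=3681097, T(12)=13579923, T(13)=50097633, T(14)=184814939, T(15)=681799929, T(16)=2515224931, T(17)=9278904529, T(18)=34230763307; answer 34230763307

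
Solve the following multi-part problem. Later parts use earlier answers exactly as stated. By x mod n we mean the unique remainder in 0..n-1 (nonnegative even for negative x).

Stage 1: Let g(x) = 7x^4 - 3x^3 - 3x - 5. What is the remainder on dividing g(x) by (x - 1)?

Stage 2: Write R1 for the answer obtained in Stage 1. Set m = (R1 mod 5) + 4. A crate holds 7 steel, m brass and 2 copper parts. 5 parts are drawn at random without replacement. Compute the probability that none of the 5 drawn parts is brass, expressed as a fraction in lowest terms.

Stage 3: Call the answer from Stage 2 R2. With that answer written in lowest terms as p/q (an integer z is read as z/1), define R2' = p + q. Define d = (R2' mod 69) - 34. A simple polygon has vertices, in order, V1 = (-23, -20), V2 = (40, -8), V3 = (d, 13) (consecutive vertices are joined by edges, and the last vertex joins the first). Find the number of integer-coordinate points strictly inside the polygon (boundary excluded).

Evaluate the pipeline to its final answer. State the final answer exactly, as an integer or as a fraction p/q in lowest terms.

Stage 1: remainder = value at the root: 7*(1)^4 - 3*(1)^3 - 3*(1)^1 - 5 = (7) + (-3) + (-3) + (-5) = -4; answer -4
Stage 2: R1 = -4; m = 5; total draws C(14,5) = 2002; favorable C(9,5) = 126; P = 9/143; answer 9/143
Stage 3: R2 = 9/143; threaded value p + q = 152; d = -20; cross terms: (-23*-8 - 40*-20)=984, (40*13 - -20*-8)=360, (-20*-20 - -23*13)=699; twice the area = |2043| = 2043; area = 2043/2; boundary points = 3 + 3 + 3 = 9; strictly interior points = area - boundary/2 + 1 = 1018; answer 1018

1018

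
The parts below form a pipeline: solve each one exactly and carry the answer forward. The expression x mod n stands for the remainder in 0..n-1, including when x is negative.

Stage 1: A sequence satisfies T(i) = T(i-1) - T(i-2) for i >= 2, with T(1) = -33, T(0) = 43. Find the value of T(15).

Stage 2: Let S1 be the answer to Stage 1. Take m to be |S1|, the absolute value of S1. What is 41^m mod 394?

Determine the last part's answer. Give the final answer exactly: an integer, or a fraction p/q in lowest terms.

223

Stage 1: T(2) = 1*(-33) - 1*(43) = -76; iterating: T(2)=-76, T(3)=-43, T(4)=33, T(5)=76, T(6)=43, T(7)=-33, T(8)=-76, T(9)=-43, T(10)=33, T(11)=76, T(12)=43, T(13)=-33, T(14)=-76, T(15)=-43; answer -43
Stage 2: S1 = -43; m = 43; squarings mod 394: 41^1=41, 41^2=105, 41^4=387, 41^8=49, 41^16=37, 41^32=187; 41^43 = 41^1 * 41^2 * 41^8 * 41^32 = 223 (mod 394); answer 223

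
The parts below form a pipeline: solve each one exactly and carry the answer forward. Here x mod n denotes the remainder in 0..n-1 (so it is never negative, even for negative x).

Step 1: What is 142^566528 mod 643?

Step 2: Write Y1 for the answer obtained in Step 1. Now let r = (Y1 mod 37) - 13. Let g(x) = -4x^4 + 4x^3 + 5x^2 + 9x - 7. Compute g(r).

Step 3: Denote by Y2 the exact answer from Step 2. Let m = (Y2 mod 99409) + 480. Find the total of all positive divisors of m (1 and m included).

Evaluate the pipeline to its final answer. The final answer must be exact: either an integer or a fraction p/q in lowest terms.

54960

Step 1: squarings mod 643: 142^1=142, 142^2=231, 142^4=635, 142^8=64, 142^16=238, 142^32=60, 142^64=385, 142^128=335, 142^256=343, 142^512=623, 142^1024=400, 142^2048=536, 142^4096=518, 142^8192=193, 142^16384=598, 142^32768=96, 142^65536=214, 142^131072=143, 142^262144=516, 142^524288=54; 142^566528 = 142^256 * 142^1024 * 142^8192 * 142^32768 * 142^524288 = 321 (mod 643); answer 321
Step 2: Y1 = 321; r = 12; -4*(12)^4 + 4*(12)^3 + 5*(12)^2 + 9*(12)^1 - 7 = (-82944) + (6912) + (720) + (108) + (-7) = -75211; answer -75211
Step 3: Y2 = -75211; m = 24678; 24678 = 2 * 3^3 * 457; sigma = (1 + 2) * (1 + 3 + 9 + 27) * (1 + 457) = 3 * 40 * 458 = 54960; answer 54960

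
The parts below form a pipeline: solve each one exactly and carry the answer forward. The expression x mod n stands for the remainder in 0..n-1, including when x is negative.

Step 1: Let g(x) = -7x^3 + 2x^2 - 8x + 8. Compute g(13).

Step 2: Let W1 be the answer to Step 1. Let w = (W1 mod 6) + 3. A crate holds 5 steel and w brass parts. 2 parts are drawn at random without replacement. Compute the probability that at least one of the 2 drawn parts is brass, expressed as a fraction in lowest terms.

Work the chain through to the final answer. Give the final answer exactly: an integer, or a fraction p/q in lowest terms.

13/18

Step 1: -7*(13)^3 + 2*(13)^2 - 8*(13)^1 + 8 = (-15379) + (338) + (-104) + (8) = -15137; answer -15137
Step 2: W1 = -15137; w = 4; total draws C(9,2) = 36; complement C(5,2) = 10; favorable 36 - 10 = 26; P = 13/18; answer 13/18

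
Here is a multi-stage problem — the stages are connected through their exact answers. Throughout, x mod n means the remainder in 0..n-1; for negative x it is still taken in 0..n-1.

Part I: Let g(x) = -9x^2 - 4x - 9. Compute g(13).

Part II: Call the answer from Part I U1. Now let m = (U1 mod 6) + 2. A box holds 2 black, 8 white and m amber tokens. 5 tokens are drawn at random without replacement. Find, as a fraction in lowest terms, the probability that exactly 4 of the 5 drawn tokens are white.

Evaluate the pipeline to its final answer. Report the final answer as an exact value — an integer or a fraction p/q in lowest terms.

30/143

Part I: -9*(13)^2 - 4*(13)^1 - 9 = (-1521) + (-52) + (-9) = -1582; answer -1582
Part II: U1 = -1582; m = 4; total draws C(14,5) = 2002; favorable C(8,4)*C(6,1) = 420; P = 30/143; answer 30/143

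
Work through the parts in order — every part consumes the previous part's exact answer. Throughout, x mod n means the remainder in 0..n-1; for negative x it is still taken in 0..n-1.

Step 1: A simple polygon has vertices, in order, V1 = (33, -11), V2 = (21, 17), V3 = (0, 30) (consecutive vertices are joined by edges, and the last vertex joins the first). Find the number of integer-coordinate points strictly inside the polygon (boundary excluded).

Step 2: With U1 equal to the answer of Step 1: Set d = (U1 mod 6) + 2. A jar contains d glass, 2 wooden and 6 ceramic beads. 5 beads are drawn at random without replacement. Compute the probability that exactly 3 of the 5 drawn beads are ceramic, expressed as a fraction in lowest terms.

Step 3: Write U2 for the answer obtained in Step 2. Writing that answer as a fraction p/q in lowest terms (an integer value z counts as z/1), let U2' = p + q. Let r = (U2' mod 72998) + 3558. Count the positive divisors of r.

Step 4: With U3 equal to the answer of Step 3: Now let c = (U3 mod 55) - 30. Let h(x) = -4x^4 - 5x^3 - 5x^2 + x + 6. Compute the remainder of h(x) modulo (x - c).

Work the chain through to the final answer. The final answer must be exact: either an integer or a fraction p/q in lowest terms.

-886220

Step 1: cross terms: (33*17 - 21*-11)=792, (21*30 - 0*17)=630, (0*-11 - 33*30)=-990; twice the area = |432| = 432; area = 216; boundary points = 4 + 1 + 1 = 6; strictly interior points = area - boundary/2 + 1 = 214; answer 214
Step 2: U1 = 214; d = 6; total draws C(14,5) = 2002; favorable C(6,3)*C(8,2) = 560; P = 40/143; answer 40/143
Step 3: U2 = 40/143; threaded value p + q = 183; r = 3741; 3741 = 3 * 29 * 43; number of divisors = (1+1) * (1+1) * (1+1) = 8; answer 8
Step 4: U3 = 8; c = -22; remainder = value at the root: -4*(-22)^4 - 5*(-22)^3 - 5*(-22)^2 + 1*(-22)^1 + 6 = (-937024) + (53240) + (-2420) + (-22) + (6) = -886220; answer -886220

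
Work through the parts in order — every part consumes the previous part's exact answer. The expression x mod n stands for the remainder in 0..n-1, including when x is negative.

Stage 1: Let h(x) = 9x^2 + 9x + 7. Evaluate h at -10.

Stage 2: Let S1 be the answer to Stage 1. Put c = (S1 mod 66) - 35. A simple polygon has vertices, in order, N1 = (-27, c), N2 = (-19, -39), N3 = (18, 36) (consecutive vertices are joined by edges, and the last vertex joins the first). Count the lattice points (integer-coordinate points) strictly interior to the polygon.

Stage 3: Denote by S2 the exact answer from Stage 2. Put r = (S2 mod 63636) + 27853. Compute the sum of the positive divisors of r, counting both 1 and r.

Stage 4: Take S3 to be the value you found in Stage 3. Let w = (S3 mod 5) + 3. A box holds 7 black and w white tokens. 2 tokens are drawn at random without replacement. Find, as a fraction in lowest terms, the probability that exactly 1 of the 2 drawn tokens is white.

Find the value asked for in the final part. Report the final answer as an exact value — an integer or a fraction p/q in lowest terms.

Stage 1: 9*(-10)^2 + 9*(-10)^1 + 7 = (900) + (-90) + (7) = 817; answer 817
Stage 2: S1 = 817; c = -10; cross terms: (-27*-39 - -19*-10)=863, (-19*36 - 18*-39)=18, (18*-10 - -27*36)=792; twice the area = |1673| = 1673; area = 1673/2; boundary points = 1 + 1 + 1 = 3; strictly interior points = area - boundary/2 + 1 = 836; answer 836
Stage 3: S2 = 836; r = 28689; 28689 = 3 * 73 * 131; sigma = (1 + 3) * (1 + 73) * (1 + 131) = 4 * 74 * 132 = 39072; answer 39072
Stage 4: S3 = 39072; w = 5; total draws C(12,2) = 66; favorable C(5,1)*C(7,1) = 35; P = 35/66; answer 35/66

35/66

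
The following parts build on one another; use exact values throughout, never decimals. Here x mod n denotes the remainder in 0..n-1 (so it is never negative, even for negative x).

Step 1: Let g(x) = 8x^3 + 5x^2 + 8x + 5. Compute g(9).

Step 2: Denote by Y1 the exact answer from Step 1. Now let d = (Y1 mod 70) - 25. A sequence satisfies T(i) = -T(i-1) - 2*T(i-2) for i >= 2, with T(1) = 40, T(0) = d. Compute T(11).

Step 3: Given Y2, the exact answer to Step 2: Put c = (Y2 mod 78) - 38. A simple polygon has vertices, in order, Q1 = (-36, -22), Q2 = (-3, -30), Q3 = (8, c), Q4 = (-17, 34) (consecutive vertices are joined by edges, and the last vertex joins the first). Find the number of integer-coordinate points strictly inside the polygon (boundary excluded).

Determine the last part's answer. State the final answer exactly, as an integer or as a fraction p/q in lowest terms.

Step 1: 8*(9)^3 + 5*(9)^2 + 8*(9)^1 + 5 = (5832) + (405) + (72) + (5) = 6314; answer 6314
Step 2: Y1 = 6314; d = -11; T(2) = -1*(40) - 2*(-11) = -18; iterating: T(2)=-18, T(3)=-62, T(4)=98, T(5)=26, T(6)=-222, T(7)=170, T(8)=274, T(9)=-614, T(10)=66, T(11)=1162; answer 1162
Step 3: Y2 = 1162; c = 32; cross terms: (-36*-30 - -3*-22)=1014, (-3*32 - 8*-30)=144, (8*34 - -17*32)=816, (-17*-22 - -36*34)=1598; twice the area = |3572| = 3572; area = 1786; boundary points = 1 + 1 + 1 + 1 = 4; strictly interior points = area - boundary/2 + 1 = 1785; answer 1785

1785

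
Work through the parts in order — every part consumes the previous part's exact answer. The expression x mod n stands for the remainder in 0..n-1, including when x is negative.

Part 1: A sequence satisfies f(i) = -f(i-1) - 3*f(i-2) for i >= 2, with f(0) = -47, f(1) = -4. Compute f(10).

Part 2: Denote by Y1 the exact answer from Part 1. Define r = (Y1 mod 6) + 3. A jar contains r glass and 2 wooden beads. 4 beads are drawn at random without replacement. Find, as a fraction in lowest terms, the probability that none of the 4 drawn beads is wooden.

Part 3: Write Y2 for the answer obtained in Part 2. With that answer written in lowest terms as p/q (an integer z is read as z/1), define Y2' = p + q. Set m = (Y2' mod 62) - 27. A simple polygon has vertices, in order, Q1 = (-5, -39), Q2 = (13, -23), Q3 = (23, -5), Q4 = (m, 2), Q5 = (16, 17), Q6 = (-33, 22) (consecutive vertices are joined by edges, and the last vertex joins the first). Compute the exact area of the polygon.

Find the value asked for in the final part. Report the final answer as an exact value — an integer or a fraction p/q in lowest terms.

Part 1: f(2) = -1*(-4) - 3*(-47) = 145; iterating: f(2)=145, f(3)=-133, f(4)=-302, f(5)=701, f(6)=205, f(7)=-2308, f(8)=1693, f(9)=5231, f(10)=-10310; answer -10310
Part 2: Y1 = -10310; r = 7; total draws C(9,4) = 126; favorable C(7,4) = 35; P = 5/18; answer 5/18
Part 3: Y2 = 5/18; threaded value p + q = 23; m = -4; cross terms: (-5*-23 - 13*-39)=622, (13*-5 - 23*-23)=464, (23*2 - -4*-5)=26, (-4*17 - 16*2)=-100, (16*22 - -33*17)=913, (-33*-39 - -5*22)=1397; twice the area = |3322| = 3322; area = 1661; answer 1661

1661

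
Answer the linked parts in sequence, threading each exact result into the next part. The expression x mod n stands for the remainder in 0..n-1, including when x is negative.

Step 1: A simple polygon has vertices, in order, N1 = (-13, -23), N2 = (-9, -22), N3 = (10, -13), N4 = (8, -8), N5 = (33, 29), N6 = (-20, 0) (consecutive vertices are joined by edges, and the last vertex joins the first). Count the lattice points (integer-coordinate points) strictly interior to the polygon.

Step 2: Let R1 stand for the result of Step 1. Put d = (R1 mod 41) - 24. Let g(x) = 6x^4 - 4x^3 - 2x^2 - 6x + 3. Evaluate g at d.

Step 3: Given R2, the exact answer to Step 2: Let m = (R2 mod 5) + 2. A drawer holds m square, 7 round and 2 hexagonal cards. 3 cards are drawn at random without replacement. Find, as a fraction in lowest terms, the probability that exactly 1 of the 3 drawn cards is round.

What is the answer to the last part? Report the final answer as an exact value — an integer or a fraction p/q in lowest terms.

Step 1: cross terms: (-13*-22 - -9*-23)=79, (-9*-13 - 10*-22)=337, (10*-8 - 8*-13)=24, (8*29 - 33*-8)=496, (33*0 - -20*29)=580, (-20*-23 - -13*0)=460; twice the area = |1976| = 1976; area = 988; boundary points = 1 + 1 + 1 + 1 + 1 + 1 = 6; strictly interior points = area - boundary/2 + 1 = 986; answer 986
Step 2: R1 = 986; d = -22; 6*(-22)^4 - 4*(-22)^3 - 2*(-22)^2 - 6*(-22)^1 + 3 = (1405536) + (42592) + (-968) + (132) + (3) = 1447295; answer 1447295
Step 3: R2 = 1447295; m = 2; total draws C(11,3) = 165; favorable C(7,1)*C(4,2) = 42; P = 14/55; answer 14/55

14/55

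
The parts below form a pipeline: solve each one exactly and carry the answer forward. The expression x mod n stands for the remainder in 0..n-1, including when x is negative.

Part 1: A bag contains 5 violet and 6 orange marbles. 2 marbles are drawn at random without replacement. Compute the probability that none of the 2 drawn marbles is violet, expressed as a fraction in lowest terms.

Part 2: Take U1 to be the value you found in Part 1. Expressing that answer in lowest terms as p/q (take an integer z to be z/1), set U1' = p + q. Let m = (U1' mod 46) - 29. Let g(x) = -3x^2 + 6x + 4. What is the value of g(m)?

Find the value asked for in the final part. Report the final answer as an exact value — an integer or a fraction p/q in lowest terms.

Part 1: total draws C(11,2) = 55; favorable C(6,2) = 15; P = 3/11; answer 3/11
Part 2: U1 = 3/11; threaded value p + q = 14; m = -15; -3*(-15)^2 + 6*(-15)^1 + 4 = (-675) + (-90) + (4) = -761; answer -761

-761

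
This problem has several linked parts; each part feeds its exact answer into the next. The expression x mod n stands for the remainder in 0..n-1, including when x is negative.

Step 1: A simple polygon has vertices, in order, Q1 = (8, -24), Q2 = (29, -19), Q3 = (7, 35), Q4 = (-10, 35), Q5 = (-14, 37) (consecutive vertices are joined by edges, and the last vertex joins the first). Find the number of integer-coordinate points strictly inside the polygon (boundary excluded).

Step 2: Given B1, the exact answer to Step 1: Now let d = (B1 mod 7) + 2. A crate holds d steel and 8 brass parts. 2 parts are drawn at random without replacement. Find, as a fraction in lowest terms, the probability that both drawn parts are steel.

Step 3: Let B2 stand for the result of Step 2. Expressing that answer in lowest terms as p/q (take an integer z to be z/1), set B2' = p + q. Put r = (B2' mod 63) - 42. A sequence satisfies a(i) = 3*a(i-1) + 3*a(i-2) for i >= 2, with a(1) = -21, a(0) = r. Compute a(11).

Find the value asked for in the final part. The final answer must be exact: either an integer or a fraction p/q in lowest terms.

Step 1: cross terms: (8*-19 - 29*-24)=544, (29*35 - 7*-19)=1148, (7*35 - -10*35)=595, (-10*37 - -14*35)=120, (-14*-24 - 8*37)=40; twice the area = |2447| = 2447; area = 2447/2; boundary points = 1 + 2 + 17 + 2 + 1 = 23; strictly interior points = area - boundary/2 + 1 = 1213; answer 1213
Step 2: B1 = 1213; d = 4; total draws C(12,2) = 66; favorable C(4,2) = 6; P = 1/11; answer 1/11
Step 3: B2 = 1/11; threaded value p + q = 12; r = -30; a(2) = 3*(-21) + 3*(-30) = -153; iterating: a(2)=-153, a(3)=-522, a(4)=-2025, a(5)=-7641, a(6)=-28998, a(7)=-109917, a(8)=-416745, a(9)=-1579986, a(10)=-5990193, a(11)=-22710537; answer -22710537

-22710537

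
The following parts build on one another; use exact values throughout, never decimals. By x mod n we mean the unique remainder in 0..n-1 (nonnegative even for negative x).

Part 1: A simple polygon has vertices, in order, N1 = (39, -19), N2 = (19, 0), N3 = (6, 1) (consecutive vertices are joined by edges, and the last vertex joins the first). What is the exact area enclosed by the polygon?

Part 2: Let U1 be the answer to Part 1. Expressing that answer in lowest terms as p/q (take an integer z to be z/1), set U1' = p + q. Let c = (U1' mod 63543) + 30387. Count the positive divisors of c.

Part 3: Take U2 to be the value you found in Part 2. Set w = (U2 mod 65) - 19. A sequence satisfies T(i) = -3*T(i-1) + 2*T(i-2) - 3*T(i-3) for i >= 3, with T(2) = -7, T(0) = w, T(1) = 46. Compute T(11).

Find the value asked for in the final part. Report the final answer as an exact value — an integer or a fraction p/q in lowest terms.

Part 1: cross terms: (39*0 - 19*-19)=361, (19*1 - 6*0)=19, (6*-19 - 39*1)=-153; twice the area = |227| = 227; area = 227/2; answer 227/2
Part 2: U1 = 227/2; threaded value p + q = 229; c = 30616; 30616 = 2^3 * 43 * 89; number of divisors = (3+1) * (1+1) * (1+1) = 16; answer 16
Part 3: U2 = 16; w = -3; T(3) = -3*(-7) + 2*(46) - 3*(-3) = 122; iterating: T(3)=122, T(4)=-518, T(5)=1819, T(6)=-6859, T(7)=25769, T(8)=-96482, T(9)=361561, T(10)=-1354954, T(11)=5077430; answer 5077430

5077430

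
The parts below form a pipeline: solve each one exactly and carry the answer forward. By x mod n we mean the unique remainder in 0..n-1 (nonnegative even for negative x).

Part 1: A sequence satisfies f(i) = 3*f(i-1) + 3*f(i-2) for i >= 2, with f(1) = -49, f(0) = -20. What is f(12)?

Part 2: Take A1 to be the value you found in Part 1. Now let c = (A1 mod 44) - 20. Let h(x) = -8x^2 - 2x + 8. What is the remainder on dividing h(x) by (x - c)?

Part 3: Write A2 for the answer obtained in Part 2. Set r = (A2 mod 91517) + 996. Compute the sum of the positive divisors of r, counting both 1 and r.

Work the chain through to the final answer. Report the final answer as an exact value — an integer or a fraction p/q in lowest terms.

92402

Part 1: f(2) = 3*(-49) + 3*(-20) = -207; iterating: f(2)=-207, f(3)=-768, f(4)=-2925, f(5)=-11079, f(6)=-42012, f(7)=-159273, f(8)=-603855, f(9)=-2289384, f(10)=-8679717, f(11)=-32907303, f(12)=-124761060; answer -124761060
Part 2: A1 = -124761060; c = -4; remainder = value at the root: -8*(-4)^2 - 2*(-4)^1 + 8 = (-128) + (8) + (8) = -112; answer -112
Part 3: A2 = -112; r = 92401; 92401 is prime, so its only divisors are 1 and 92401; sigma = 1 + 92401 = 92402; answer 92402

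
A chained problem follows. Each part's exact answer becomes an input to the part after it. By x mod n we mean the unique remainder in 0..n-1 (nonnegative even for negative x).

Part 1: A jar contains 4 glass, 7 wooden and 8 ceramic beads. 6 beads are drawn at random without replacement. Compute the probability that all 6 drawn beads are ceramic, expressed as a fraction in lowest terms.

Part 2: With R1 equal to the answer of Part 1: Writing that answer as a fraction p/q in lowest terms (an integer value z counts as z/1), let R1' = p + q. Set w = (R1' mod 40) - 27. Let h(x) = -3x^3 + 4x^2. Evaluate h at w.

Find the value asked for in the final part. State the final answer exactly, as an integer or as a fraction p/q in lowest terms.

Part 1: total draws C(19,6) = 27132; favorable C(8,6) = 28; P = 1/969; answer 1/969
Part 2: R1 = 1/969; threaded value p + q = 970; w = -17; -3*(-17)^3 + 4*(-17)^2 = (14739) + (1156) = 15895; answer 15895

15895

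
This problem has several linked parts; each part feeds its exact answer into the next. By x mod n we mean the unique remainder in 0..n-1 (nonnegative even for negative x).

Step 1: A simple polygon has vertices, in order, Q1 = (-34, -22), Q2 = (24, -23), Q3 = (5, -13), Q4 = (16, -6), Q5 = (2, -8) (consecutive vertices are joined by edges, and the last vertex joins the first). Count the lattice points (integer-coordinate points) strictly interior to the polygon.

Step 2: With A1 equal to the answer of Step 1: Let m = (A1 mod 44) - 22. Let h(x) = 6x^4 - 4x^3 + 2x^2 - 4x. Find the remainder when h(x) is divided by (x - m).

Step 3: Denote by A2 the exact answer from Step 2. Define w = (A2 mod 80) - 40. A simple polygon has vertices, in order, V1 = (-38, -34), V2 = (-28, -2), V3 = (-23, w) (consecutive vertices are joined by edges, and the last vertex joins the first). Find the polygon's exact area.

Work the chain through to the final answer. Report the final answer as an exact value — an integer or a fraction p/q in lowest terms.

190

Step 1: cross terms: (-34*-23 - 24*-22)=1310, (24*-13 - 5*-23)=-197, (5*-6 - 16*-13)=178, (16*-8 - 2*-6)=-116, (2*-22 - -34*-8)=-316; twice the area = |859| = 859; area = 859/2; boundary points = 1 + 1 + 1 + 2 + 2 = 7; strictly interior points = area - boundary/2 + 1 = 427; answer 427
Step 2: A1 = 427; m = 9; remainder = value at the root: 6*(9)^4 - 4*(9)^3 + 2*(9)^2 - 4*(9)^1 = (39366) + (-2916) + (162) + (-36) = 36576; answer 36576
Step 3: A2 = 36576; w = -24; cross terms: (-38*-2 - -28*-34)=-876, (-28*-24 - -23*-2)=626, (-23*-34 - -38*-24)=-130; twice the area = |-380| = 380; area = 190; answer 190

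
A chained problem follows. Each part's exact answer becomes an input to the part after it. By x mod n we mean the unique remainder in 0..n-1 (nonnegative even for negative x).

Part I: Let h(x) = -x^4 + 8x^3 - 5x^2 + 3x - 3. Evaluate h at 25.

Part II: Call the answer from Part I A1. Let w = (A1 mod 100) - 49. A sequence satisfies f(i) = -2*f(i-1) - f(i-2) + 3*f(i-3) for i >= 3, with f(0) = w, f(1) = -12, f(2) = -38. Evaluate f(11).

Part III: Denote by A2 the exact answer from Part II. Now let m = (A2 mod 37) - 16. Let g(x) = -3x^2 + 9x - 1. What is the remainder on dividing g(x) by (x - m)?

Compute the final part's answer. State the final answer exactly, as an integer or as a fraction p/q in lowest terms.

Part I: -1*(25)^4 + 8*(25)^3 - 5*(25)^2 + 3*(25)^1 - 3 = (-390625) + (125000) + (-3125) + (75) + (-3) = -268678; answer -268678
Part II: A1 = -268678; w = -27; f(3) = -2*(-38) - 1*(-12) + 3*(-27) = 7; iterating: f(3)=7, f(4)=-12, f(5)=-97, f(6)=227, f(7)=-393, f(8)=268, f(9)=538, f(10)=-2523, f(11)=5312; answer 5312
Part III: A2 = 5312; m = 5; remainder = value at the root: -3*(5)^2 + 9*(5)^1 - 1 = (-75) + (45) + (-1) = -31; answer -31

-31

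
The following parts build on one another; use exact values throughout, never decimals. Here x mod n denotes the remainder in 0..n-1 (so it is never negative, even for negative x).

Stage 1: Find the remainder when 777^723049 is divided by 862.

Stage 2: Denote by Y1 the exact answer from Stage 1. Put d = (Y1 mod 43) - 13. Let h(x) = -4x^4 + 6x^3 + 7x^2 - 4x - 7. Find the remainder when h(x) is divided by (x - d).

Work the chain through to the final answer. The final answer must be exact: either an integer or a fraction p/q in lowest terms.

Stage 1: squarings mod 862: 777^1=777, 777^2=329, 777^4=491, 777^8=583, 777^16=261, 777^32=23, 777^64=529, 777^128=553, 777^256=661, 777^512=749, 777^1024=701, 777^2048=61, 777^4096=273, 777^8192=397, 777^16384=725, 777^32768=667, 777^65536=97, 777^131072=789, 777^262144=157, 777^524288=513; 777^723049 = 777^1 * 777^8 * 777^32 * 777^64 * 777^2048 * 777^65536 * 777^131072 * 777^524288 = 491 (mod 862); answer 491
Stage 2: Y1 = 491; d = 5; remainder = value at the root: -4*(5)^4 + 6*(5)^3 + 7*(5)^2 - 4*(5)^1 - 7 = (-2500) + (750) + (175) + (-20) + (-7) = -1602; answer -1602

-1602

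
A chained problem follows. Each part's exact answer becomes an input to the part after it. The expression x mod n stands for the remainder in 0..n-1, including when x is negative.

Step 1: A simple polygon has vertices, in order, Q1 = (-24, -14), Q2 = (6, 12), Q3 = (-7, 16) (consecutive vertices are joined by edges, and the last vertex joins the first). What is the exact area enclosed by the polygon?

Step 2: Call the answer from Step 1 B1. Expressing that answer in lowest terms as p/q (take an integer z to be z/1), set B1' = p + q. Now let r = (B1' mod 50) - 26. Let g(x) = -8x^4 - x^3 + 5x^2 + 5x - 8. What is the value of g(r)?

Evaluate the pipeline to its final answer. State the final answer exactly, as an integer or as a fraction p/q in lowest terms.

Step 1: cross terms: (-24*12 - 6*-14)=-204, (6*16 - -7*12)=180, (-7*-14 - -24*16)=482; twice the area = |458| = 458; area = 229; answer 229
Step 2: B1 = 229; threaded value p + q = 230; r = 4; -8*(4)^4 - 1*(4)^3 + 5*(4)^2 + 5*(4)^1 - 8 = (-2048) + (-64) + (80) + (20) + (-8) = -2020; answer -2020

-2020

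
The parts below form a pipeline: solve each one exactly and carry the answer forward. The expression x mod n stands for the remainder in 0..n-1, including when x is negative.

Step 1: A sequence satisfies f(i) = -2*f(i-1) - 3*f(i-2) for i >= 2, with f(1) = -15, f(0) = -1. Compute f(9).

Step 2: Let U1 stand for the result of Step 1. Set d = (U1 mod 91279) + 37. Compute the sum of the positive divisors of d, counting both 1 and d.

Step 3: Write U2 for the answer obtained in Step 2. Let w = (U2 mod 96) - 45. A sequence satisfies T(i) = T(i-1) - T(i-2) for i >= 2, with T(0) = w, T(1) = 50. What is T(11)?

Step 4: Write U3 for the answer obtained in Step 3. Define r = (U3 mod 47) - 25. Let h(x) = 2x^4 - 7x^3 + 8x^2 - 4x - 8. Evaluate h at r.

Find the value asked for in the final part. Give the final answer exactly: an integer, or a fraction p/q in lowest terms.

379272

Step 1: f(2) = -2*(-15) - 3*(-1) = 33; iterating: f(2)=33, f(3)=-21, f(4)=-57, f(5)=177, f(6)=-183, f(7)=-165, f(8)=879, f(9)=-1263; answer -1263
Step 2: U1 = -1263; d = 90053; 90053 is prime, so its only divisors are 1 and 90053; sigma = 1 + 90053 = 90054; answer 90054
Step 3: U2 = 90054; w = -39; T(2) = 1*(50) - 1*(-39) = 89; iterating: T(2)=89, T(3)=39, T(4)=-50, T(5)=-89, T(6)=-39, T(7)=50, T(8)=89, T(9)=39, T(10)=-50, T(11)=-89; answer -89
Step 4: U3 = -89; r = -20; 2*(-20)^4 - 7*(-20)^3 + 8*(-20)^2 - 4*(-20)^1 - 8 = (320000) + (56000) + (3200) + (80) + (-8) = 379272; answer 379272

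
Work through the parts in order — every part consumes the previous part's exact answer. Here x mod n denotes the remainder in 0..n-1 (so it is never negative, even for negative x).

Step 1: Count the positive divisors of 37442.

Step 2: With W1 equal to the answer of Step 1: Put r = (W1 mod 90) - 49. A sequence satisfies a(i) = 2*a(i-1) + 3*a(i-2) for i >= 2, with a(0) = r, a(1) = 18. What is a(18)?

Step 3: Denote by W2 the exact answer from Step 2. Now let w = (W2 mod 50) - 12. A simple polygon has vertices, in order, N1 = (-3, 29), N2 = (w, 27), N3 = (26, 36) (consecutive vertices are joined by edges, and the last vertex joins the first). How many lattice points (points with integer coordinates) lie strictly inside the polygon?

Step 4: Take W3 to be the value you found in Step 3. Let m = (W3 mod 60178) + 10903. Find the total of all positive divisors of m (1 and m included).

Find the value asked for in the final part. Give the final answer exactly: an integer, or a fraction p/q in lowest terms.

19656

Step 1: 37442 = 2 * 97 * 193; number of divisors = (1+1) * (1+1) * (1+1) = 8; answer 8
Step 2: W1 = 8; r = -41; a(2) = 2*(18) + 3*(-41) = -87; iterating: a(2)=-87, a(3)=-120, a(4)=-501, a(5)=-1362, a(6)=-4227, a(7)=-12540, a(8)=-37761, a(9)=-113142, a(10)=-339567, a(11)=-1018560, a(12)=-3055821, a(13)=-9167322, a(14)=-27502107, a(15)=-82506180, a(16)=-247518681, a(17)=-742555902, a(18)=-2227667847; answer -2227667847
Step 3: W2 = -2227667847; w = -9; cross terms: (-3*27 - -9*29)=180, (-9*36 - 26*27)=-1026, (26*29 - -3*36)=862; twice the area = |16| = 16; area = 8; boundary points = 2 + 1 + 1 = 4; strictly interior points = area - boundary/2 + 1 = 7; answer 7
Step 4: W3 = 7; m = 10910; 10910 = 2 * 5 * 1091; sigma = (1 + 2) * (1 + 5) * (1 + 1091) = 3 * 6 * 1092 = 19656; answer 19656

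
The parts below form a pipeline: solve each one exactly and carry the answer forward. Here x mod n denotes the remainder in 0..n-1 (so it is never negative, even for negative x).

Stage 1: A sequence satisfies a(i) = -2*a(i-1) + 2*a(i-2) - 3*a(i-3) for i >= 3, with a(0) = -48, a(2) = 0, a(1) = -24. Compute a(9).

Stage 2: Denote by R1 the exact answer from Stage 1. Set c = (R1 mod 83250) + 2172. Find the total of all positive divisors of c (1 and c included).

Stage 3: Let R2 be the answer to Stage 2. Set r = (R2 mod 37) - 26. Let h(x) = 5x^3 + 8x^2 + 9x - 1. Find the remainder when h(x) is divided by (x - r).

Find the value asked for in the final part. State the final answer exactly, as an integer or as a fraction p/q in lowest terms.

Stage 1: a(3) = -2*(0) + 2*(-24) - 3*(-48) = 96; iterating: a(3)=96, a(4)=-120, a(5)=432, a(6)=-1392, a(7)=4008, a(8)=-12096, a(9)=36384; answer 36384
Stage 2: R1 = 36384; c = 38556; 38556 = 2^2 * 3^4 * 7 * 17; sigma = (1 + 2 + 4) * (1 + 3 + 9 + 27 + 81) * (1 + 7) * (1 + 17) = 7 * 121 * 8 * 18 = 121968; answer 121968
Stage 3: R2 = 121968; r = -10; remainder = value at the root: 5*(-10)^3 + 8*(-10)^2 + 9*(-10)^1 - 1 = (-5000) + (800) + (-90) + (-1) = -4291; answer -4291

-4291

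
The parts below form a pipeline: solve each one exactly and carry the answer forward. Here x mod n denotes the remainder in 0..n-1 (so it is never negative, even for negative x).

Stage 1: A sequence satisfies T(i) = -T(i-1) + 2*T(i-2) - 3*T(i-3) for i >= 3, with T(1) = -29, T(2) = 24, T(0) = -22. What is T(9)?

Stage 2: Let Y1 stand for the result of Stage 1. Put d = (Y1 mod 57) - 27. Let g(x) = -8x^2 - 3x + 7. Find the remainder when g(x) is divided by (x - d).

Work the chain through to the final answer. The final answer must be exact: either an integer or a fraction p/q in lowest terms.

Stage 1: T(3) = -1*(24) + 2*(-29) - 3*(-22) = -16; iterating: T(3)=-16, T(4)=151, T(5)=-255, T(6)=605, T(7)=-1568, T(8)=3543, T(9)=-8494; answer -8494
Stage 2: Y1 = -8494; d = 29; remainder = value at the root: -8*(29)^2 - 3*(29)^1 + 7 = (-6728) + (-87) + (7) = -6808; answer -6808

-6808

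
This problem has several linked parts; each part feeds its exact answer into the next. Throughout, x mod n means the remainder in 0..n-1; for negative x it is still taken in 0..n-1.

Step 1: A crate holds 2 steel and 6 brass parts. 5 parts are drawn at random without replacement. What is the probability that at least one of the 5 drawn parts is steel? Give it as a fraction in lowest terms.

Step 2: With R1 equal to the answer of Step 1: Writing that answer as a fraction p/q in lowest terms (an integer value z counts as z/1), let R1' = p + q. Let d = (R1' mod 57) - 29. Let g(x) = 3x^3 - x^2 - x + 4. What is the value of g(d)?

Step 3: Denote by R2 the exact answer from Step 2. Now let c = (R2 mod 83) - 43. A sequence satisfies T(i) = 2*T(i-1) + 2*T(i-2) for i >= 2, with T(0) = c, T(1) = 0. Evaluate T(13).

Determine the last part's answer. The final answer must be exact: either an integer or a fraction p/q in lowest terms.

Step 1: total draws C(8,5) = 56; complement C(6,5) = 6; favorable 56 - 6 = 50; P = 25/28; answer 25/28
Step 2: R1 = 25/28; threaded value p + q = 53; d = 24; 3*(24)^3 - 1*(24)^2 - 1*(24)^1 + 4 = (41472) + (-576) + (-24) + (4) = 40876; answer 40876
Step 3: R2 = 40876; c = -3; T(2) = 2*(0) + 2*(-3) = -6; iterating: T(2)=-6, T(3)=-12, T(4)=-36, T(5)=-96, T(6)=-264, T(7)=-720, T(8)=-1968, T(9)=-5376, T(10)=-14688, T(11)=-40128, T(12)=-109632, T(13)=-299520; answer -299520

-299520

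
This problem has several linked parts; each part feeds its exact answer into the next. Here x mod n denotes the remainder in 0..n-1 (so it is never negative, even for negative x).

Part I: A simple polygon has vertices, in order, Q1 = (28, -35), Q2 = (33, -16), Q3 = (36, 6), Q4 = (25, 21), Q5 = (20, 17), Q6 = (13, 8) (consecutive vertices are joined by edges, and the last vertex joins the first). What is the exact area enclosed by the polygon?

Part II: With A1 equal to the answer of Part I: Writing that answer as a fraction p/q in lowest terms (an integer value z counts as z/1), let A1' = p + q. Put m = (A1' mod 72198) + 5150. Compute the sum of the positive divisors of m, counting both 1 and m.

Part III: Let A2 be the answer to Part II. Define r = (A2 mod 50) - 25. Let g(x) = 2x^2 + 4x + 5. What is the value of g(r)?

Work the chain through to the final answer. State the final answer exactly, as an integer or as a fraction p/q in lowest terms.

35

Part I: cross terms: (28*-16 - 33*-35)=707, (33*6 - 36*-16)=774, (36*21 - 25*6)=606, (25*17 - 20*21)=5, (20*8 - 13*17)=-61, (13*-35 - 28*8)=-679; twice the area = |1352| = 1352; area = 676; answer 676
Part II: A1 = 676; threaded value p + q = 677; m = 5827; 5827 is prime, so its only divisors are 1 and 5827; sigma = 1 + 5827 = 5828; answer 5828
Part III: A2 = 5828; r = 3; 2*(3)^2 + 4*(3)^1 + 5 = (18) + (12) + (5) = 35; answer 35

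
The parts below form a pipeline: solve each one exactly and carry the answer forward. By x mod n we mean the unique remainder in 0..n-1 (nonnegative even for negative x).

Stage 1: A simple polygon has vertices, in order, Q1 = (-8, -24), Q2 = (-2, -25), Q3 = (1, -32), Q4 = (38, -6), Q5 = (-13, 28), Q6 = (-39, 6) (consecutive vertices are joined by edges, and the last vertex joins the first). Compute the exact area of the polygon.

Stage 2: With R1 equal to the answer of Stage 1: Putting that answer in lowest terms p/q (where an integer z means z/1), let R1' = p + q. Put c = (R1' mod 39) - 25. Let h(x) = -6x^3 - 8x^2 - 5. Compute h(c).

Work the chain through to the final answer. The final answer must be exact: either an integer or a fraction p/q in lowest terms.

-955

Stage 1: cross terms: (-8*-25 - -2*-24)=152, (-2*-32 - 1*-25)=89, (1*-6 - 38*-32)=1210, (38*28 - -13*-6)=986, (-13*6 - -39*28)=1014, (-39*-24 - -8*6)=984; twice the area = |4435| = 4435; area = 4435/2; answer 4435/2
Stage 2: R1 = 4435/2; threaded value p + q = 4437; c = 5; -6*(5)^3 - 8*(5)^2 - 5 = (-750) + (-200) + (-5) = -955; answer -955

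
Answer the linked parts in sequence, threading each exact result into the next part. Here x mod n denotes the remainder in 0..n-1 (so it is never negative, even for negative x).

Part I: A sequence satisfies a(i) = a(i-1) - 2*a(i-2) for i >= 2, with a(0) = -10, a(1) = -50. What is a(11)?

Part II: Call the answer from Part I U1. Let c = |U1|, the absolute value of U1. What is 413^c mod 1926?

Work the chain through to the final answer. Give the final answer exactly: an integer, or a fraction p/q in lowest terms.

1171

Part I: a(2) = 1*(-50) - 2*(-10) = -30; iterating: a(2)=-30, a(3)=70, a(4)=130, a(5)=-10, a(6)=-270, a(7)=-250, a(8)=290, a(9)=790, a(10)=210, a(11)=-1370; answer -1370
Part II: U1 = -1370; c = 1370; squarings mod 1926: 413^1=413, 413^2=1081, 413^4=1405, 413^8=1801, 413^16=217, 413^32=865, 413^64=937, 413^128=1639, 413^256=1477, 413^512=1297, 413^1024=811; 413^1370 = 413^2 * 413^8 * 413^16 * 413^64 * 413^256 * 413^1024 = 1171 (mod 1926); answer 1171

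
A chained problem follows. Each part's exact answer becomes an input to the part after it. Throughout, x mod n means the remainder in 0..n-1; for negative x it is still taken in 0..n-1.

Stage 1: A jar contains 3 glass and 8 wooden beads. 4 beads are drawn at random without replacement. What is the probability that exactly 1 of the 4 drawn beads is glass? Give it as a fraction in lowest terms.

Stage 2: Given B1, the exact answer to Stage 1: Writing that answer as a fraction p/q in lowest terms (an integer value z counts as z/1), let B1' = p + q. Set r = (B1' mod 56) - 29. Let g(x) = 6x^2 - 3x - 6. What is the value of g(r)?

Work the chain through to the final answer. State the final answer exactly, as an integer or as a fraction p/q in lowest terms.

24

Stage 1: total draws C(11,4) = 330; favorable C(3,1)*C(8,3) = 168; P = 28/55; answer 28/55
Stage 2: B1 = 28/55; threaded value p + q = 83; r = -2; 6*(-2)^2 - 3*(-2)^1 - 6 = (24) + (6) + (-6) = 24; answer 24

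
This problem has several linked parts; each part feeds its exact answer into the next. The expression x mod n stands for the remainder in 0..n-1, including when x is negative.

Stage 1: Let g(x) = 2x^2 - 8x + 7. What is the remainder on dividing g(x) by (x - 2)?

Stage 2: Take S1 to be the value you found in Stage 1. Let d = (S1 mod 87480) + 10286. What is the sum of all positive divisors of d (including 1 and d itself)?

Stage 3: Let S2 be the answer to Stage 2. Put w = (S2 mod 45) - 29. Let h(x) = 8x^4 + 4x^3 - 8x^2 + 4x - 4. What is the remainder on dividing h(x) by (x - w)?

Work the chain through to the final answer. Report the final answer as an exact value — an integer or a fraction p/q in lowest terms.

1244716

Stage 1: remainder = value at the root: 2*(2)^2 - 8*(2)^1 + 7 = (8) + (-16) + (7) = -1; answer -1
Stage 2: S1 = -1; d = 97765; 97765 = 5 * 19553; sigma = (1 + 5) * (1 + 19553) = 6 * 19554 = 117324; answer 117324
Stage 3: S2 = 117324; w = -20; remainder = value at the root: 8*(-20)^4 + 4*(-20)^3 - 8*(-20)^2 + 4*(-20)^1 - 4 = (1280000) + (-32000) + (-3200) + (-80) + (-4) = 1244716; answer 1244716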